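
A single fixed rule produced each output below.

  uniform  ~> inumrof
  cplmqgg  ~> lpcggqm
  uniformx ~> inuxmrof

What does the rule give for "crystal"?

In each case the input is transformed by: reverse the string, then move the last 3 characters to the front (rotate right by 3).
"crystal" → "yrclats".

yrclats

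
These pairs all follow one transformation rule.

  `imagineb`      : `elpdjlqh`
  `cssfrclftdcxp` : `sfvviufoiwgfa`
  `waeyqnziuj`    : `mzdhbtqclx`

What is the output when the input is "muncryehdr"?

upxqfubhkg

In each case the input is transformed by: move the last character to the front, then shift every letter 3 places forward in the alphabet (wrapping around).
So "muncryehdr" becomes "upxqfubhkg".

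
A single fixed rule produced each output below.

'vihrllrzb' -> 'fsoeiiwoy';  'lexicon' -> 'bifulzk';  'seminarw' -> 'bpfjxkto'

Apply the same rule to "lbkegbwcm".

yibhydztj

The transformation: shift every letter 3 places backward in the alphabet (wrapping around), then swap each adjacent pair of characters (1↔2, 3↔4, ...).
For "lbkegbwcm", step one produces "iyhbdytzj"; step two turns that into "yibhydztj".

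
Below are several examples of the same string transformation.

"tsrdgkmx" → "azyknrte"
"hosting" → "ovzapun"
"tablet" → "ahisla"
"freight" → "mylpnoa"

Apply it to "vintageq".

cpuahnlx

In each case the input is transformed by: shift every letter 7 places forward in the alphabet (wrapping around).
Applying that to "vintageq" gives "cpuahnlx".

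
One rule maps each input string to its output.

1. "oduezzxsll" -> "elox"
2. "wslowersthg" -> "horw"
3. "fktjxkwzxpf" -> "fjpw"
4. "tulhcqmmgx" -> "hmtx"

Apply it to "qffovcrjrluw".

Rule — keep one character in every 3, starting at position 1 (positions 1st, 4th, 7th, ...), then sort the characters into alphabetical order.
For "qffovcrjrluw", step one produces "qorl"; step two turns that into "loqr".

loqr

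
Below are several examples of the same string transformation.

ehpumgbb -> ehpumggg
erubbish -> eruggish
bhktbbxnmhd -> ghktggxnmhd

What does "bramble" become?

gramgle

Each output is the input with this applied: replace every "b" with "g".
For "bramble" the result is "gramgle".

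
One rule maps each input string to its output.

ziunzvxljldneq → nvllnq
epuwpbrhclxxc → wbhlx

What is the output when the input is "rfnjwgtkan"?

In each case the input is transformed by: delete the first 3 characters, then keep every other character starting from the first (positions 1st, 3rd, 5th, ...).
Working it through for "rfnjwgtkan": intermediate "jwgtkan", final "jgkn".

jgkn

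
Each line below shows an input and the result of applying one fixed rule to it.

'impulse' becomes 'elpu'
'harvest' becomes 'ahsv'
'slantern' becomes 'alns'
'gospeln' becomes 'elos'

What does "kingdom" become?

dimo

What's happening: sort the characters into alphabetical order, then keep every other character starting from the first (positions 1st, 3rd, 5th, ...).
"kingdom" → "dgikmno" → "dimo".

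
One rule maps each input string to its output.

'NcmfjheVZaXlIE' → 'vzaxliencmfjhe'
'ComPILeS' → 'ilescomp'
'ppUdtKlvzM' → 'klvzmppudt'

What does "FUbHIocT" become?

Rule — swap the front and back halves of the string, then convert every letter to lowercase.
For "FUbHIocT", step one produces "IocTFUbH"; step two turns that into "ioctfubh".

ioctfubh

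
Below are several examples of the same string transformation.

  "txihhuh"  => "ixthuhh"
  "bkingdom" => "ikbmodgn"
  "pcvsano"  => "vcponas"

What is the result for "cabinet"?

bacteni

Looking at the pairs, the operation is to move the first 3 characters to the end (rotate left by 3), then reverse the string.
"cabinet" → "inetcab" → "bacteni".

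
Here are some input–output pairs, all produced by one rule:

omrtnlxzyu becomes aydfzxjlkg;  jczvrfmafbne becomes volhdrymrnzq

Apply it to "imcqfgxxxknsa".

In each case the input is transformed by: shift every letter 12 places forward in the alphabet (wrapping around).
"imcqfgxxxknsa" → "uyocrsjjjwzem".

uyocrsjjjwzem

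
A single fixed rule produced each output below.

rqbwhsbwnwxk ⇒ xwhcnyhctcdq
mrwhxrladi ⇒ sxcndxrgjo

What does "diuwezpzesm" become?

joackfvfkys

Looking at the pairs, the operation is to shift every letter 6 places forward in the alphabet (wrapping around).
For "diuwezpzesm" the result is "joackfvfkys".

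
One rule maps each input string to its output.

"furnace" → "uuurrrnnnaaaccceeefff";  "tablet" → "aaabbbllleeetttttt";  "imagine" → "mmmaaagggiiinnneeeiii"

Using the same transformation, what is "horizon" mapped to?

The pattern: repeat every character 3 times, then move the first 3 characters to the end (rotate left by 3).
Starting from "horizon": after the first operation, "hhhooorrriiizzzooonnn"; after the second, "ooorrriiizzzooonnnhhh".

ooorrriiizzzooonnnhhh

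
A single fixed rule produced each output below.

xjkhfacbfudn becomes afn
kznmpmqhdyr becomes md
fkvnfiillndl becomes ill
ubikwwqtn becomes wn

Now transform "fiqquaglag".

aa

In each case the input is transformed by: keep one character in every 3, starting at position 3 (positions 3rd, 6th, 9th, ...), then delete the first character.
Applying both steps to "fiqquaglag": "qaa", then "aa".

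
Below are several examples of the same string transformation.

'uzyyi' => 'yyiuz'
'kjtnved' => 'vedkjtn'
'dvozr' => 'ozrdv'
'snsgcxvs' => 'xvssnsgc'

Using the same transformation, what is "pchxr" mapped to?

The pattern: move the last 3 characters to the front (rotate right by 3).
So "pchxr" becomes "hxrpc".

hxrpc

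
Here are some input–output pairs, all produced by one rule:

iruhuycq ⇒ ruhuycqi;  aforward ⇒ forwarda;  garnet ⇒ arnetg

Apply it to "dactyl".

actyld

The transformation: move the first character to the end.
"dactyl" → "actyld".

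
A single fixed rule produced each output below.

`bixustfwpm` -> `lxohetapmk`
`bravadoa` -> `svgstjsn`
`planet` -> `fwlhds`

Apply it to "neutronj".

jgfbfwml

In each case the input is transformed by: swap the front and back halves of the string, then shift every letter 8 places backward in the alphabet (wrapping around).
Working it through for "neutronj": intermediate "ronjneut", final "jgfbfwml".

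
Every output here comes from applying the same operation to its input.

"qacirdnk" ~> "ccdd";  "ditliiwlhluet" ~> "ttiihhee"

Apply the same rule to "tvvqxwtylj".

In each case the input is transformed by: keep one character in every 3, starting at position 3 (positions 3rd, 6th, 9th, ...), then double every character.
Applying both steps to "tvvqxwtylj": "vwl", then "vvwwll".

vvwwll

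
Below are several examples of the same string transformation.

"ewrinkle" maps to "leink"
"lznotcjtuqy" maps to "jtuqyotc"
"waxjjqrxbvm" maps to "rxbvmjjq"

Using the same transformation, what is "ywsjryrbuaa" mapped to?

The rule is to delete the first 3 characters, then move the first 3 characters to the end (rotate left by 3).
Working it through for "ywsjryrbuaa": intermediate "jryrbuaa", final "rbuaajry".

rbuaajry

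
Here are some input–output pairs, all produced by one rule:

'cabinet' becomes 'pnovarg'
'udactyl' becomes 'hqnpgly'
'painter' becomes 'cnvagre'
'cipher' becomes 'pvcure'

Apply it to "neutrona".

The pattern: shift every letter 13 places forward in the alphabet (wrapping around) — i.e. ROT13.
On "neutrona" that produces "arhgeban".

arhgeban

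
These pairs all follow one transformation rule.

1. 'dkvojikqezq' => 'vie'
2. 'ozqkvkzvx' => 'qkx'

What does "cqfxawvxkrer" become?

fwkr

Rule — keep one character in every 3, starting at position 3 (positions 3rd, 6th, 9th, ...).
Doing the same to "cqfxawvxkrer": "fwkr".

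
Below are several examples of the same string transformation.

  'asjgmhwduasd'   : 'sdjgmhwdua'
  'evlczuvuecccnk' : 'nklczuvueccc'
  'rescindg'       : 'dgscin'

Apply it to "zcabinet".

etabin

In each case the input is transformed by: delete the first 2 characters, then move the last 2 characters to the front (rotate right by 2).
Applying both steps to "zcabinet": "abinet", then "etabin".
(Check on "asjgmhwduasd": → "jgmhwduasd" → "sdjgmhwdua" ✓)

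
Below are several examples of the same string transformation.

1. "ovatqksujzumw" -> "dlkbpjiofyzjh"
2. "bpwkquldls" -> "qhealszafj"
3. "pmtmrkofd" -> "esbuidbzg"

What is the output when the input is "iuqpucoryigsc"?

xrjhfvexjnrgd

Each output is the input with this applied: take characters alternately from the front and the back (1st, last, 2nd, 2nd-last, ...), then shift every letter 11 places backward in the alphabet (wrapping around).
"iuqpucoryigsc" → "icusqgpiuycro" → "xrjhfvexjnrgd".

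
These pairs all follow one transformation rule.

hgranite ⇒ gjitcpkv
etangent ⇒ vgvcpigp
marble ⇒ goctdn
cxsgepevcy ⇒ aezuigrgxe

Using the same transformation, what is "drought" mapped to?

vftqwij

Looking at the pairs, the operation is to shift every letter 2 places forward in the alphabet (wrapping around), then move the last character to the front.
On "drought": the first step gives "ftqwijv", and the second then gives "vftqwij".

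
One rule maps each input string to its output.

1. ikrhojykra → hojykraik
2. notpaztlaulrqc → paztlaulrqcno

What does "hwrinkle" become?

inklehw

The rule is to move the first 3 characters to the end (rotate left by 3), then delete the last character.
For "hwrinkle", step one produces "inklehwr"; step two turns that into "inklehw".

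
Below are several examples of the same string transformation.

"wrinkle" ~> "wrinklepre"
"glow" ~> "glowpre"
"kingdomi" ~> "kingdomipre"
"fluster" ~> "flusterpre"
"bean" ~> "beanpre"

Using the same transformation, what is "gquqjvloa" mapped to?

gquqjvloapre

Looking at the pairs, the operation is to append "pre".
Applying that to "gquqjvloa" gives "gquqjvloapre".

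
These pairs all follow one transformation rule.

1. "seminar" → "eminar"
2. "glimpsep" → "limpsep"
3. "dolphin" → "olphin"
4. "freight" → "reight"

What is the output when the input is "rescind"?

escind

Each output is the input with this applied: delete the first character.
On "rescind" that produces "escind".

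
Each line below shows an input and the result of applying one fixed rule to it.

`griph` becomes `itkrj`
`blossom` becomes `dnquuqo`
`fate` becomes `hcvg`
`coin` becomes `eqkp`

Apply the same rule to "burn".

dwtp

What's happening: shift every letter 2 places forward in the alphabet (wrapping around).
Doing the same to "burn": "dwtp".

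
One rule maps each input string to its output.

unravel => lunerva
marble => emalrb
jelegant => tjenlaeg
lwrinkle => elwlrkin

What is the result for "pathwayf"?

In each case the input is transformed by: swap the first and last characters, then take characters alternately from the front and the back (1st, last, 2nd, 2nd-last, ...).
On "pathwayf": the first step gives "fathwayp", and the second then gives "fpaytahw".

fpaytahw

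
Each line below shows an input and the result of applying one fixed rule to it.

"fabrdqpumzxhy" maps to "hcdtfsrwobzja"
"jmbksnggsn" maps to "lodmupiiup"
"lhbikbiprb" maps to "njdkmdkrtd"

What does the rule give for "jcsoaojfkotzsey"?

The transformation: shift every letter 2 places forward in the alphabet (wrapping around).
So "jcsoaojfkotzsey" becomes "leuqcqlhmqvbuga".

leuqcqlhmqvbuga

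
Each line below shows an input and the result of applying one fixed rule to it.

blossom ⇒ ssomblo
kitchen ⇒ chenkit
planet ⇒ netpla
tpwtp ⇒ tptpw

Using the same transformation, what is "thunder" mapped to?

nderthu

What's happening: move the first 3 characters to the end (rotate left by 3).
Applying that to "thunder" gives "nderthu".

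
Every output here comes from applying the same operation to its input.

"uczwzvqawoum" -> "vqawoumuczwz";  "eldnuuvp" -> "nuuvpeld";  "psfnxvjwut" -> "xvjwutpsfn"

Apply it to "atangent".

The rule is to move the last character to the front, then swap the front and back halves of the string.
"atangent" → "ngentata".

ngentata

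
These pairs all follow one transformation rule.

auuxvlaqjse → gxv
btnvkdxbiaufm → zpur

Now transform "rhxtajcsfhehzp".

jvrt

The transformation: keep one character in every 3, starting at position 3 (positions 3rd, 6th, 9th, ...), then shift every letter 12 places forward in the alphabet (wrapping around).
Working it through for "rhxtajcsfhehzp": intermediate "xjfh", final "jvrt".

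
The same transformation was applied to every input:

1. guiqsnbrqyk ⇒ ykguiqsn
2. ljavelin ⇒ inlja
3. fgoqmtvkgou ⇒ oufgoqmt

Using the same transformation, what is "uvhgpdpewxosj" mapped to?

sjuvhgpdpe

Rule — move the last 2 characters to the front (rotate right by 2), then delete the last 3 characters.
"uvhgpdpewxosj" → "sjuvhgpdpe".
(Check on "guiqsnbrqyk": → "ykguiqsnbrq" → "ykguiqsn" ✓)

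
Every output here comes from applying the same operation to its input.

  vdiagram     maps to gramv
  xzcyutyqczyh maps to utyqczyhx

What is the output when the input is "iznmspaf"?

What's happening: move the first character to the end, then delete the first 3 characters.
Starting from "iznmspaf": after the first operation, "znmspafi"; after the second, "spafi".
(Check on "vdiagram": → "diagramv" → "gramv" ✓)

spafi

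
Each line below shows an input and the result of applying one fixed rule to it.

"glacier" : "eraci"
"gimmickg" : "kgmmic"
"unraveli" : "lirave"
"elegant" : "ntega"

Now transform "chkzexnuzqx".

The transformation: delete the first 2 characters, then move the last 2 characters to the front (rotate right by 2).
For "chkzexnuzqx", step one produces "kzexnuzqx"; step two turns that into "qxkzexnuz".

qxkzexnuz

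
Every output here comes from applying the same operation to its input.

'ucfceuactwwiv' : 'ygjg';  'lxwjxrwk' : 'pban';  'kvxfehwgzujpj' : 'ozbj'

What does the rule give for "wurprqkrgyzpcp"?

ayvt

Rule — shift every letter 4 places forward in the alphabet (wrapping around), then keep only the first 4 characters.
Working it through for "wurprqkrgyzpcp": intermediate "ayvtvuovkcdtgt", final "ayvt".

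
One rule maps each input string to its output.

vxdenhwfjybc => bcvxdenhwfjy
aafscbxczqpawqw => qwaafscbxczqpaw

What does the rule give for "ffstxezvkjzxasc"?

scffstxezvkjzxa

The pattern: move the last 2 characters to the front (rotate right by 2).
Applying that to "ffstxezvkjzxasc" gives "scffstxezvkjzxa".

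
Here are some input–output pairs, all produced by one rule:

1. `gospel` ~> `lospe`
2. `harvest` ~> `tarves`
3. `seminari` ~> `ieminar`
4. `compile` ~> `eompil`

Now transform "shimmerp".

phimmer

Each output is the input with this applied: swap the first and last characters, then delete the last character.
"shimmerp" → "phimmers" → "phimmer".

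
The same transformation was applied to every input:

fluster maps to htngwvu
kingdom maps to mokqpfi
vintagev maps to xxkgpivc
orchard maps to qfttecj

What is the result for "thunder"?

vtjgwfp

Each output is the input with this applied: shift every letter 2 places forward in the alphabet (wrapping around), then take characters alternately from the front and the back (1st, last, 2nd, 2nd-last, ...).
"thunder" → "vtjgwfp".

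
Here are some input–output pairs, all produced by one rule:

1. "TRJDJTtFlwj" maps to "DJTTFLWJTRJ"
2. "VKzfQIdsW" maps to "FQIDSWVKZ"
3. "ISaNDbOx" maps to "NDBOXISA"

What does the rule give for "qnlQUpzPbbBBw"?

The rule is to move the first 3 characters to the end (rotate left by 3), then convert every letter to uppercase.
"qnlQUpzPbbBBw" → "QUpzPbbBBwqnl" → "QUPZPBBBBWQNL".

QUPZPBBBBWQNL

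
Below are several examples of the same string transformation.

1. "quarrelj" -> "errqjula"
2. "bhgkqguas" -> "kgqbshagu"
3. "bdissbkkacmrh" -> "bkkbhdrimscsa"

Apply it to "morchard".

In each case the input is transformed by: take characters alternately from the front and the back (1st, last, 2nd, 2nd-last, ...), then move the last 3 characters to the front (rotate right by 3).
For "morchard" the result is "achmdorr".

achmdorr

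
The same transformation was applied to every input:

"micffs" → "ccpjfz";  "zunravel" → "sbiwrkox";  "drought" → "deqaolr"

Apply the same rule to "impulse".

ipbfjmr

Rule — move the last 3 characters to the front (rotate right by 3), then shift every letter 3 places backward in the alphabet (wrapping around).
On "impulse": the first step gives "lseimpu", and the second then gives "ipbfjmr".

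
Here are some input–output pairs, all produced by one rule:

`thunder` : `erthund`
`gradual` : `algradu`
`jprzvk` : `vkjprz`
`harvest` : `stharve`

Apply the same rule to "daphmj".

Rule — move the last 2 characters to the front (rotate right by 2).
Doing the same to "daphmj": "mjdaph".

mjdaph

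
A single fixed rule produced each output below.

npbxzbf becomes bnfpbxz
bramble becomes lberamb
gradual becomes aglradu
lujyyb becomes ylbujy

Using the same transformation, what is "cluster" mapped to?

The pattern: swap the first and last characters, then move the last 2 characters to the front (rotate right by 2).
"cluster" → "ecrlust".

ecrlust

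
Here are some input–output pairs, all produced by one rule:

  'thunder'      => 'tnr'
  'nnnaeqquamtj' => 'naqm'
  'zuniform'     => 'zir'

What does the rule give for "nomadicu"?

nac

The pattern: keep one character in every 3, starting at position 1 (positions 1st, 4th, 7th, ...).
So "nomadicu" becomes "nac".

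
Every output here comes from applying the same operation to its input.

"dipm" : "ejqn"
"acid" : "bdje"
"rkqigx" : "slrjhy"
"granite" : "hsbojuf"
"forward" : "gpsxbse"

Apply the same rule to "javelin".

kbwfmjo

In each case the input is transformed by: shift every letter 1 place forward in the alphabet (wrapping around).
So "javelin" becomes "kbwfmjo".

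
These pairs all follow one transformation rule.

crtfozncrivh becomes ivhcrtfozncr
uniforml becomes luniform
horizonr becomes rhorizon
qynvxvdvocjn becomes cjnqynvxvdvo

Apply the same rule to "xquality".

The pattern: swap the front and back halves of the string, then move the first 3 characters to the end (rotate left by 3).
So "xquality" becomes "yxqualit".

yxqualit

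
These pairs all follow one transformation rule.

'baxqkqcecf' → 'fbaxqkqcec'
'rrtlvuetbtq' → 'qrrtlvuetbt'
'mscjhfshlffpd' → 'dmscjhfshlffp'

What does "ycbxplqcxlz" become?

zycbxplqcxl

What's happening: move the last character to the front.
"ycbxplqcxlz" → "zycbxplqcxl".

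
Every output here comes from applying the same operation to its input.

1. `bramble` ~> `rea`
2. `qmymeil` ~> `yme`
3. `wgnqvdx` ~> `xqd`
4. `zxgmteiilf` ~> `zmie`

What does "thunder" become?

The pattern: sort the characters into reverse alphabetical order, then keep one character in every 3, starting at position 1 (positions 1st, 4th, 7th, ...).
On "thunder": the first step gives "utrnhed", and the second then gives "und".

und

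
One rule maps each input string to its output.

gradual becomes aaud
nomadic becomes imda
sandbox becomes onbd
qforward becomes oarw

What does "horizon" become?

The pattern: take characters alternately from the front and the back (1st, last, 2nd, 2nd-last, ...), then keep only the last 4 characters.
"horizon" → "hnoorzi" → "orzi".

orzi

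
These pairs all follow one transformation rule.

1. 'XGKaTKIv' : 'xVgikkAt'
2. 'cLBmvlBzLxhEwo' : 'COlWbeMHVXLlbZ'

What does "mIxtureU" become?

MuiEXRTU

Rule — flip the case of every letter, then take characters alternately from the front and the back (1st, last, 2nd, 2nd-last, ...).
Starting from "mIxtureU": after the first operation, "MiXTUREu"; after the second, "MuiEXRTU".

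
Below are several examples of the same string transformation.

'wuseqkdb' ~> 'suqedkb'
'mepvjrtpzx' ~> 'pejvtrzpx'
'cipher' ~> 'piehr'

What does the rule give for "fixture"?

xiuter

The pattern: delete the first character, then swap each adjacent pair of characters (1↔2, 3↔4, ...).
On "fixture": the first step gives "ixture", and the second then gives "xiuter".
(Check on "cipher": → "ipher" → "piehr" ✓)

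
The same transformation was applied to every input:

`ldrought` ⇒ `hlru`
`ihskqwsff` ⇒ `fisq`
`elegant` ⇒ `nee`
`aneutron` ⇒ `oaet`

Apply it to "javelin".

ijv

The rule is to move the last 3 characters to the front (rotate right by 3), then keep every other character starting from the second (positions 2nd, 4th, 6th, ...).
Working it through for "javelin": intermediate "linjave", final "ijv".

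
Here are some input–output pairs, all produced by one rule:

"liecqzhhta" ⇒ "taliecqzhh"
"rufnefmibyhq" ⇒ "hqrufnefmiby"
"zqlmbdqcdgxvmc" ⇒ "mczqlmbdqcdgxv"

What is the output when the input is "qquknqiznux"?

What's happening: move the last 2 characters to the front (rotate right by 2).
Applying that to "qquknqiznux" gives "uxqquknqizn".

uxqquknqizn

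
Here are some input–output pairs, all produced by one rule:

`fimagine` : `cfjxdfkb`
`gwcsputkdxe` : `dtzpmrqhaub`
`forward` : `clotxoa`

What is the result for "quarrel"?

What's happening: shift every letter 3 places backward in the alphabet (wrapping around).
Applying that to "quarrel" gives "nrxoobi".

nrxoobi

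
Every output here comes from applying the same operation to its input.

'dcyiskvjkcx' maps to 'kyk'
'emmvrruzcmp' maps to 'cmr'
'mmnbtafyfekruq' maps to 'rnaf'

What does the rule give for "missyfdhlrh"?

lsf

In each case the input is transformed by: keep one character in every 3, starting at position 3 (positions 3rd, 6th, 9th, ...), then move the last character to the front.
"missyfdhlrh" → "sfl" → "lsf".
(Check on "dcyiskvjkcx": → "ykk" → "kyk" ✓)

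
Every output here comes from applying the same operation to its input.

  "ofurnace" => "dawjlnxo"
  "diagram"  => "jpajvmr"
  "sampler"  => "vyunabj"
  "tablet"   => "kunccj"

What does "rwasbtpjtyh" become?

jbkcyschqaf

In each case the input is transformed by: move the first 2 characters to the end (rotate left by 2), then shift every letter 9 places forward in the alphabet (wrapping around).
Starting from "rwasbtpjtyh": after the first operation, "asbtpjtyhrw"; after the second, "jbkcyschqaf".
(Check on "sampler": → "mplersa" → "vyunabj" ✓)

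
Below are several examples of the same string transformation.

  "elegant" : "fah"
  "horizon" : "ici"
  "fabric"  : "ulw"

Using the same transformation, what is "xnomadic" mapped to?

Each output is the input with this applied: shift every letter 6 places backward in the alphabet (wrapping around), then keep every other character starting from the second (positions 2nd, 4th, 6th, ...).
"xnomadic" → "rhiguxcw" → "hgxw".

hgxw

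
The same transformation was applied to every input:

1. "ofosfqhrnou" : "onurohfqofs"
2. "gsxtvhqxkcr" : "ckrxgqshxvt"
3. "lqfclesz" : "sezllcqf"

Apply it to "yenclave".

In each case the input is transformed by: move the last 2 characters to the front (rotate right by 2), then take characters alternately from the front and the back (1st, last, 2nd, 2nd-last, ...).
Doing the same to "yenclave": "vaelycen".

vaelycen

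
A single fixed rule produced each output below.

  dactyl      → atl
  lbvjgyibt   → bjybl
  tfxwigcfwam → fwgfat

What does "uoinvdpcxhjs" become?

ondchs

What's happening: move the first character to the end, then keep every other character starting from the first (positions 1st, 3rd, 5th, ...).
"uoinvdpcxhjs" → "oinvdpcxhjsu" → "ondchs".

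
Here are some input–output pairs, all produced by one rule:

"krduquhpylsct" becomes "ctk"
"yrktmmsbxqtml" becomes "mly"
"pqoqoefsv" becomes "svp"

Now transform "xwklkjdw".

dwx

The pattern: move the last 2 characters to the front (rotate right by 2), then keep only the first 3 characters.
Starting from "xwklkjdw": after the first operation, "dwxwklkj"; after the second, "dwx".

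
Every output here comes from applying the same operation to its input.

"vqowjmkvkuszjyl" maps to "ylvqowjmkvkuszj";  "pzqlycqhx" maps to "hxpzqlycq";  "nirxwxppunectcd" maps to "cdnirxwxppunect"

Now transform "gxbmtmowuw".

uwgxbmtmow

Rule — move the last 2 characters to the front (rotate right by 2).
So "gxbmtmowuw" becomes "uwgxbmtmow".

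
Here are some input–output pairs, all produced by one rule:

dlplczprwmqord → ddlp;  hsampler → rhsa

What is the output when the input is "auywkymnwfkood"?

dauy

The rule is to move the first 3 characters to the end (rotate left by 3), then keep only the last 4 characters.
Doing the same to "auywkymnwfkood": "dauy".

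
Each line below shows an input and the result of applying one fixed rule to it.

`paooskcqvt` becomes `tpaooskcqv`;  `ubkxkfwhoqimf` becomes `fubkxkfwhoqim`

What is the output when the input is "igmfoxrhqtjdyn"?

nigmfoxrhqtjdy

Each output is the input with this applied: move the last character to the front.
Applying that to "igmfoxrhqtjdyn" gives "nigmfoxrhqtjdy".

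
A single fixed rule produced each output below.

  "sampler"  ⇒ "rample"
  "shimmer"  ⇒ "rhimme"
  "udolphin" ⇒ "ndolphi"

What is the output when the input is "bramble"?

The transformation: swap the first and last characters, then delete the last character.
"bramble" → "eramblb" → "erambl".

erambl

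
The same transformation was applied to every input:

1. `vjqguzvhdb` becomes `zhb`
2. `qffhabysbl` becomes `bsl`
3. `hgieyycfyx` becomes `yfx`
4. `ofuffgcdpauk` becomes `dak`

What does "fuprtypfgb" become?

Looking at the pairs, the operation is to keep every other character starting from the second (positions 2nd, 4th, 6th, ...), then keep only the last 3 characters.
Working it through for "fuprtypfgb": intermediate "uryfb", final "yfb".

yfb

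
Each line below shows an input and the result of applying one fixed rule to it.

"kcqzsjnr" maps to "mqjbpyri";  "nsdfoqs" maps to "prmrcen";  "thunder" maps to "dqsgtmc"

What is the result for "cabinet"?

Looking at the pairs, the operation is to move the last 2 characters to the front (rotate right by 2), then shift every letter 1 place backward in the alphabet (wrapping around).
For "cabinet" the result is "dsbzahm".

dsbzahm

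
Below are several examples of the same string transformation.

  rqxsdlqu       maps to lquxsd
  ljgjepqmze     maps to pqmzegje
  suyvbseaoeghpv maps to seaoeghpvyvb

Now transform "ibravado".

The transformation: delete the first 2 characters, then move the first 3 characters to the end (rotate left by 3).
On "ibravado": the first step gives "ravado", and the second then gives "adorav".

adorav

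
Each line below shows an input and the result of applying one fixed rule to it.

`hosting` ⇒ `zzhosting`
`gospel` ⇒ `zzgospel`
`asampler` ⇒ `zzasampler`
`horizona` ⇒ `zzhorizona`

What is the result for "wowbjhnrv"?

zzwowbjhnrv

What's happening: prepend "zz".
Applying that to "wowbjhnrv" gives "zzwowbjhnrv".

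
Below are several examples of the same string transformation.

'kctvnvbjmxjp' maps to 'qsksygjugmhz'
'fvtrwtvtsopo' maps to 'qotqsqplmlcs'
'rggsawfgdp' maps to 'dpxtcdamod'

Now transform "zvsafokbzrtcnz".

The rule is to shift every letter 3 places backward in the alphabet (wrapping around), then move the first 2 characters to the end (rotate left by 2).
For "zvsafokbzrtcnz", step one produces "wspxclhywoqzkw"; step two turns that into "pxclhywoqzkwws".

pxclhywoqzkwws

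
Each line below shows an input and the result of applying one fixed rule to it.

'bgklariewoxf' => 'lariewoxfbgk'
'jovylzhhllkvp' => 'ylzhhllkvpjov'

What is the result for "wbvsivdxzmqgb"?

Each output is the input with this applied: move the first 3 characters to the end (rotate left by 3).
Doing the same to "wbvsivdxzmqgb": "sivdxzmqgbwbv".

sivdxzmqgbwbv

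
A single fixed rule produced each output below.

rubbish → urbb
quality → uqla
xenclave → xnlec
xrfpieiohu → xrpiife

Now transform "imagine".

miga

The rule is to delete the last 3 characters, then sort the characters into reverse alphabetical order.
Starting from "imagine": after the first operation, "imag"; after the second, "miga".
(Check on "rubbish": → "rubb" → "urbb" ✓)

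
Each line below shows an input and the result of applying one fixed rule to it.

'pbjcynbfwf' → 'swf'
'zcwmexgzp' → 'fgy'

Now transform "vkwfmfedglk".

The pattern: keep one character in every 3, starting at position 3 (positions 3rd, 6th, 9th, ...), then shift every letter 9 places forward in the alphabet (wrapping around).
"vkwfmfedglk" → "fop".

fop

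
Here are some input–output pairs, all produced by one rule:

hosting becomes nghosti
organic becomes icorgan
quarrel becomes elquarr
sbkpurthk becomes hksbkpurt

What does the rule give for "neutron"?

The rule is to move the last 2 characters to the front (rotate right by 2).
For "neutron" the result is "onneutr".

onneutr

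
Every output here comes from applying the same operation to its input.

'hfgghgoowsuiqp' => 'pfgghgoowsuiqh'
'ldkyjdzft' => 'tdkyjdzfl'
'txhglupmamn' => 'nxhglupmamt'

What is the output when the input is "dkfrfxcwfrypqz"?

The pattern: swap the first and last characters.
So "dkfrfxcwfrypqz" becomes "zkfrfxcwfrypqd".

zkfrfxcwfrypqd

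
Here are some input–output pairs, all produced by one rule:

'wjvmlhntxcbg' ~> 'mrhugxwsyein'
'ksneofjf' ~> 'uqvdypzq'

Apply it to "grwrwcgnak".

Looking at the pairs, the operation is to move the last 2 characters to the front (rotate right by 2), then shift every letter 11 places forward in the alphabet (wrapping around).
Applying that to "grwrwcgnak" gives "lvrchchnry".
(Check on "wjvmlhntxcbg": → "bgwjvmlhntxc" → "mrhugxwsyein" ✓)

lvrchchnry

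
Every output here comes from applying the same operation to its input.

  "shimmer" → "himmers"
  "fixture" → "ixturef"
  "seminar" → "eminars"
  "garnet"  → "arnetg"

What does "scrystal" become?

Each output is the input with this applied: move the first character to the end.
On "scrystal" that produces "crystals".

crystals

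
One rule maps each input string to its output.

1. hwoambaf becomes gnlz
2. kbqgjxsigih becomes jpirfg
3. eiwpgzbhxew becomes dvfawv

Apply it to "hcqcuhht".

In each case the input is transformed by: shift every letter 1 place backward in the alphabet (wrapping around), then keep every other character starting from the first (positions 1st, 3rd, 5th, ...).
"hcqcuhht" → "gptg".
(Check on "kbqgjxsigih": → "japfiwrhfhg" → "jpirfg" ✓)

gptg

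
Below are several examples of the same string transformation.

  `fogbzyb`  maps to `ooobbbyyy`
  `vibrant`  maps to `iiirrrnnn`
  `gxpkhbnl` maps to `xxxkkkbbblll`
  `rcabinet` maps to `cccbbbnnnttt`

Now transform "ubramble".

bbbaaabbbeee

Looking at the pairs, the operation is to keep every other character starting from the second (positions 2nd, 4th, 6th, ...), then repeat every character 3 times.
For "ubramble", step one produces "babe"; step two turns that into "bbbaaabbbeee".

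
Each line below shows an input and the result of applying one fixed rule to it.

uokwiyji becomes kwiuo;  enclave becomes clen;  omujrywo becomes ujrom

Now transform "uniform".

ifun

Rule — delete the last 3 characters, then move the first 2 characters to the end (rotate left by 2).
For "uniform", step one produces "unif"; step two turns that into "ifun".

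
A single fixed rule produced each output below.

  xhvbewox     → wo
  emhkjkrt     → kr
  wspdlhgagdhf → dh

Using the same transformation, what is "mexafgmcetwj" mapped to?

tw

The rule is to move the last character to the front, then keep only the last 2 characters.
Applying that to "mexafgmcetwj" gives "tw".
(Check on "wspdlhgagdhf": → "fwspdlhgagdh" → "dh" ✓)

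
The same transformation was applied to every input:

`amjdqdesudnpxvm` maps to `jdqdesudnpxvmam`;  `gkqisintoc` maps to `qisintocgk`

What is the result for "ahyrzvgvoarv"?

Looking at the pairs, the operation is to move the first 2 characters to the end (rotate left by 2).
So "ahyrzvgvoarv" becomes "yrzvgvoarvah".

yrzvgvoarvah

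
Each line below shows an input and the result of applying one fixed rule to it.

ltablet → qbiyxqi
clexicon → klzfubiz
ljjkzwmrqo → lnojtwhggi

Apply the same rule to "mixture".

borqufj

Rule — shift every letter 3 places backward in the alphabet (wrapping around), then reverse the string.
Working it through for "mixture": intermediate "jfuqrob", final "borqufj".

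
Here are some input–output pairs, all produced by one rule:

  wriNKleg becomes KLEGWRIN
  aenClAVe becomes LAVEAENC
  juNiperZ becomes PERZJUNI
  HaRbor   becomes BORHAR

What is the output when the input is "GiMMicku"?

ICKUGIMM

Rule — swap the front and back halves of the string, then convert every letter to uppercase.
"GiMMicku" → "ickuGiMM" → "ICKUGIMM".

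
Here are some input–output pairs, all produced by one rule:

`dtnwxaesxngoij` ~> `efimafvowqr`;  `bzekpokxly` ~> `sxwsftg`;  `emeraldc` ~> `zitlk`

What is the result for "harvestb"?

Looking at the pairs, the operation is to delete the first 3 characters, then shift every letter 8 places forward in the alphabet (wrapping around).
Working it through for "harvestb": intermediate "vestb", final "dmabj".

dmabj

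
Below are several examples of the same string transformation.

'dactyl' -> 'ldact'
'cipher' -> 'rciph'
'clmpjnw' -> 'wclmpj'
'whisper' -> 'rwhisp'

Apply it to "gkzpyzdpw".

wgkzpyzd

The transformation: move the last character to the front, then delete the last character.
Working it through for "gkzpyzdpw": intermediate "wgkzpyzdp", final "wgkzpyzd".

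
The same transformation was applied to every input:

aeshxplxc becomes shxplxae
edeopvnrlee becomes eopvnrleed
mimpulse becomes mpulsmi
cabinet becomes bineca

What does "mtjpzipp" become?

jpzipmt

Rule — delete the last character, then move the first 2 characters to the end (rotate left by 2).
On "mtjpzipp": the first step gives "mtjpzip", and the second then gives "jpzipmt".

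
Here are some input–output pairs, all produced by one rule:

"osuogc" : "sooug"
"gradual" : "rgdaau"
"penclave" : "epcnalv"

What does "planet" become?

lpnae

What's happening: delete the last character, then swap each adjacent pair of characters (1↔2, 3↔4, ...).
Working it through for "planet": intermediate "plane", final "lpnae".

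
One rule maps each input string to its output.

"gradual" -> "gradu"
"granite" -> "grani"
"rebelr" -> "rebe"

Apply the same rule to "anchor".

anch

In each case the input is transformed by: delete the last 2 characters.
On "anchor" that produces "anch".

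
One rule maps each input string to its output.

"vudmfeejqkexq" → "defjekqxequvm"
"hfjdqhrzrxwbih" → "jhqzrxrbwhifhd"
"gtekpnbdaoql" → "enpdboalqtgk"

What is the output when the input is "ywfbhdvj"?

fdhjvwyb

The transformation: swap each adjacent pair of characters (1↔2, 3↔4, ...), then move the first 3 characters to the end (rotate left by 3).
Applying both steps to "ywfbhdvj": "wybfdhjv", then "fdhjvwyb".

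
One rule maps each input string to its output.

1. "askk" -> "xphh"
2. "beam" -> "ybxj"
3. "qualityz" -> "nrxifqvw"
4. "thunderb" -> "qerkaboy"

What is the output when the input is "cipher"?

In each case the input is transformed by: shift every letter 3 places backward in the alphabet (wrapping around).
Applying that to "cipher" gives "zfmebo".

zfmebo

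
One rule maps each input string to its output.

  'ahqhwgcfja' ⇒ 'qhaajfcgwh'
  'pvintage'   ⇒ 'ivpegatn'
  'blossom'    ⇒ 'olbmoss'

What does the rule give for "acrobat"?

In each case the input is transformed by: move the first 3 characters to the end (rotate left by 3), then reverse the string.
On "acrobat": the first step gives "obatacr", and the second then gives "rcatabo".

rcatabo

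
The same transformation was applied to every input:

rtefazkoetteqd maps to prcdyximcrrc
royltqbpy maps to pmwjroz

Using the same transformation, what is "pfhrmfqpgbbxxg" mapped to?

ndfpkdonezzv

Each output is the input with this applied: shift every letter 2 places backward in the alphabet (wrapping around), then delete the last 2 characters.
Doing the same to "pfhrmfqpgbbxxg": "ndfpkdonezzv".
(Check on "rtefazkoetteqd": → "prcdyximcrrcob" → "prcdyximcrrc" ✓)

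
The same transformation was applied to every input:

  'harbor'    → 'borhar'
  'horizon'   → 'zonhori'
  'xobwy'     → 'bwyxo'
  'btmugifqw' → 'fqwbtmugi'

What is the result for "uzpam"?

pamuz

Looking at the pairs, the operation is to move the last 3 characters to the front (rotate right by 3).
"uzpam" → "pamuz".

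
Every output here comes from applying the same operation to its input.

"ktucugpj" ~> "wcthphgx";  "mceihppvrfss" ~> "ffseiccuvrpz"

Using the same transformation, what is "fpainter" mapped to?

ergavncs

The rule is to reverse the string, then shift every letter 13 places forward in the alphabet (wrapping around) — i.e. ROT13.
Working it through for "fpainter": intermediate "retniapf", final "ergavncs".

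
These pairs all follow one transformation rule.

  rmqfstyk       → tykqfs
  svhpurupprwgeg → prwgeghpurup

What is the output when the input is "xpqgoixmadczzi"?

Looking at the pairs, the operation is to delete the first 2 characters, then swap the front and back halves of the string.
Working it through for "xpqgoixmadczzi": intermediate "qgoixmadczzi", final "adczziqgoixm".

adczziqgoixm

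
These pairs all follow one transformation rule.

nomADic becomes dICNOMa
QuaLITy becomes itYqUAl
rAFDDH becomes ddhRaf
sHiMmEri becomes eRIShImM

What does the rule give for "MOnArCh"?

RcHmoNa

Looking at the pairs, the operation is to flip the case of every letter, then move the last 3 characters to the front (rotate right by 3).
Starting from "MOnArCh": after the first operation, "moNaRcH"; after the second, "RcHmoNa".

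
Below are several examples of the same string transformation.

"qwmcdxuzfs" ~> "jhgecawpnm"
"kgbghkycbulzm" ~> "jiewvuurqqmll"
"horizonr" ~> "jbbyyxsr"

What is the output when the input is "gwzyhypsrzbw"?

Looking at the pairs, the operation is to sort the characters into reverse alphabetical order, then shift every letter 10 places forward in the alphabet (wrapping around).
On "gwzyhypsrzbw": the first step gives "zzyywwsrphgb", and the second then gives "jjiiggcbzrql".

jjiiggcbzrql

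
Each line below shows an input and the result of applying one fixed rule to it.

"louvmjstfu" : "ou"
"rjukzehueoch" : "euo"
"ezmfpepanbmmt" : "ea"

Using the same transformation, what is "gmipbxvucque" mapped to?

The pattern: keep every other character starting from the second (positions 2nd, 4th, 6th, ...), then keep only the vowels.
For "gmipbxvucque", step one produces "mpxuqe"; step two turns that into "ue".

ue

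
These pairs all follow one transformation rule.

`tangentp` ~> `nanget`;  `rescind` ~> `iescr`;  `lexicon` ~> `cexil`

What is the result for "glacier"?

ilacg

Looking at the pairs, the operation is to delete the last 2 characters, then swap the first and last characters.
"glacier" → "glaci" → "ilacg".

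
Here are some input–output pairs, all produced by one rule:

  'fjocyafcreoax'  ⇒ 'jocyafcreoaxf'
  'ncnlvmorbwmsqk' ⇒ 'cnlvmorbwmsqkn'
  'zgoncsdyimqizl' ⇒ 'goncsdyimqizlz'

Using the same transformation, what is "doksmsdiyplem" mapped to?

The transformation: move the first character to the end.
Doing the same to "doksmsdiyplem": "oksmsdiyplemd".

oksmsdiyplemd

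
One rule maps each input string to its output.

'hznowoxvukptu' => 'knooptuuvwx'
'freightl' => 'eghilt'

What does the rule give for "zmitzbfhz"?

In each case the input is transformed by: delete the first 2 characters, then sort the characters into alphabetical order.
For "zmitzbfhz", step one produces "itzbfhz"; step two turns that into "bfhitzz".
(Check on "hznowoxvukptu": → "nowoxvukptu" → "knooptuuvwx" ✓)

bfhitzz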